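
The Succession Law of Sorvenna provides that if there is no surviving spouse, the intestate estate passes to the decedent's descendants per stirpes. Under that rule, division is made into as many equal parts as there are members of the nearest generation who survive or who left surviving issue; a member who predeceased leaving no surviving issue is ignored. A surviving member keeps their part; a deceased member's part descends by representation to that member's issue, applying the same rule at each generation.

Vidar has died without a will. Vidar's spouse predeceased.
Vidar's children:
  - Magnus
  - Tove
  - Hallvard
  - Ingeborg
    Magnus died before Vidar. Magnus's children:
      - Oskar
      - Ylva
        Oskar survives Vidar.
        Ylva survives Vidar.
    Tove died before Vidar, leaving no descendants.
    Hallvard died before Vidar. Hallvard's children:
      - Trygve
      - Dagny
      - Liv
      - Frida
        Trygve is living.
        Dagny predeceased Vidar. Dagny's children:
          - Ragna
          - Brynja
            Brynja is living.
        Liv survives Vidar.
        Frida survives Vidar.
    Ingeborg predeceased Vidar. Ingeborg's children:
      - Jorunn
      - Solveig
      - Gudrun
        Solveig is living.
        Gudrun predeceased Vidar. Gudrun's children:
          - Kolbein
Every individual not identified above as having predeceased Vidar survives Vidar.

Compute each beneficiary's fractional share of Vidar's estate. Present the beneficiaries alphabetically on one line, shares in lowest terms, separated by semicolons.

Brynja 1/24; Frida 1/12; Jorunn 1/9; Kolbein 1/9; Liv 1/12; Oskar 1/6; Ragna 1/24; Solveig 1/9; Trygve 1/12; Ylva 1/6

There is no surviving spouse, so the entire estate passes to Vidar's descendants per stirpes.
Tove left no surviving issue, so that branch lapses and is disregarded.
The estate is divided into 3 equal shares of 1/3 among Magnus, Hallvard, Ingeborg.
Magnus predeceased; the 1/3 allotted to Magnus's branch passes to Magnus's issue by representation.
The 1/3 is divided into 2 equal shares of 1/6 among Oskar, Ylva.
Oskar is living and takes 1/6.
Ylva is living and takes 1/6.
Hallvard predeceased; the 1/3 allotted to Hallvard's branch passes to Hallvard's issue by representation.
The 1/3 is divided into 4 equal shares of 1/12 among Trygve, Dagny, Liv, Frida.
Trygve is living and takes 1/12.
Dagny predeceased; the 1/12 allotted to Dagny's branch passes to Dagny's issue by representation.
The 1/12 is divided into 2 equal shares of 1/24 among Ragna, Brynja.
Ragna is living and takes 1/24.
Brynja is living and takes 1/24.
Liv is living and takes 1/12.
Frida is living and takes 1/12.
Ingeborg predeceased; the 1/3 allotted to Ingeborg's branch passes to Ingeborg's issue by representation.
The 1/3 is divided into 3 equal shares of 1/9 among Jorunn, Solveig, Gudrun.
Jorunn is living and takes 1/9.
Solveig is living and takes 1/9.
Gudrun predeceased; the 1/9 allotted to Gudrun's branch passes to Gudrun's issue by representation.
Kolbein is the sole taker at this level and receives the full 1/9.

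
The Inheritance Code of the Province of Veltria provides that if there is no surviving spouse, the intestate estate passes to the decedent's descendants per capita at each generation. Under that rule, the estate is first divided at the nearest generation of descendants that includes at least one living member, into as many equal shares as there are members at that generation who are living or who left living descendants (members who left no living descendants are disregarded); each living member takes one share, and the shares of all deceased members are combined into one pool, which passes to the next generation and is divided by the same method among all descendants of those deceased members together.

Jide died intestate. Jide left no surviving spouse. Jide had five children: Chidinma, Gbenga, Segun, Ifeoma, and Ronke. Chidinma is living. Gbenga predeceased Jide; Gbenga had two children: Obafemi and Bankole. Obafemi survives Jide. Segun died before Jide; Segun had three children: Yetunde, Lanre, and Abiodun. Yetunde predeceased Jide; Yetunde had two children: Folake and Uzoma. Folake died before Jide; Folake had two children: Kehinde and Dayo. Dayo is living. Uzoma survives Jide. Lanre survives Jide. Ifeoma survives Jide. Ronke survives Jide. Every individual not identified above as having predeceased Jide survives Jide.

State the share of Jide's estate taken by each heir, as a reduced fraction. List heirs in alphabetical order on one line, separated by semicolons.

There is no surviving spouse, so the entire estate passes to Jide's descendants per capita at each generation.
At generation 1 (Chidinma, Gbenga, Segun, Ifeoma, Ronke) there are 5 shares of (1)/5 = 1/5 each.
Living: Chidinma, Ifeoma, and Ronke — each takes 1/5.
Deceased: Gbenga and Segun. Their combined 2/5 is pooled and carried to generation 2.
At generation 2 (Obafemi, Bankole, Yetunde, Lanre, Abiodun) there are 5 shares of (2/5)/5 = 2/25 each.
Living: Obafemi, Bankole, Lanre, and Abiodun — each takes 2/25.
Deceased: Yetunde. That 2/25 share is carried to generation 3.
At generation 3 (Folake, Uzoma) there are 2 shares of (2/25)/2 = 1/25 each.
Living: Uzoma — each takes 1/25.
Deceased: Folake. That 1/25 share is carried to generation 4.
At generation 4 (Kehinde, Dayo) there are 2 shares of (1/25)/2 = 1/50 each.
Living: Kehinde and Dayo — each takes 1/50.

Abiodun 2/25; Bankole 2/25; Chidinma 1/5; Dayo 1/50; Ifeoma 1/5; Kehinde 1/50; Lanre 2/25; Obafemi 2/25; Ronke 1/5; Uzoma 1/25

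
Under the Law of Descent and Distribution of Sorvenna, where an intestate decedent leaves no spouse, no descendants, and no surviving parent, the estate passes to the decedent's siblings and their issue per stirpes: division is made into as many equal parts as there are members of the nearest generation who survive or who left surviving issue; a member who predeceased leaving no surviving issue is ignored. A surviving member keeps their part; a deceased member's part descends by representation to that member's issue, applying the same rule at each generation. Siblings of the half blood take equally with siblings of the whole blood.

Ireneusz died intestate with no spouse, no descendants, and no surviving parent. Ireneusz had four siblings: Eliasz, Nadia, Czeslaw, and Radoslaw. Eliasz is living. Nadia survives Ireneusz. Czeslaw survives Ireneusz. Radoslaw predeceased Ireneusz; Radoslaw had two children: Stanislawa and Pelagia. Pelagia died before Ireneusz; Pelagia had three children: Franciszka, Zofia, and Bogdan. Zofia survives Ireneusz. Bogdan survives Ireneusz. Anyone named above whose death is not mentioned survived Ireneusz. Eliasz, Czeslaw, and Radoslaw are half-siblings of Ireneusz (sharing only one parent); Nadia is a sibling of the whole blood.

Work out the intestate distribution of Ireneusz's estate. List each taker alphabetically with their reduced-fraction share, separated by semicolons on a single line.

Bogdan 1/24; Czeslaw 1/4; Eliasz 1/4; Franciszka 1/24; Nadia 1/4; Stanislawa 1/8; Zofia 1/24

No spouse, descendants, or parent survives, so the estate passes to Ireneusz's siblings per stirpes.
Half-blood and whole-blood siblings take equally under the stated rule.
The estate is divided into 4 equal shares of 1/4 among Eliasz, Nadia, Czeslaw, Radoslaw.
Eliasz is living and takes 1/4.
Nadia is living and takes 1/4.
Czeslaw is living and takes 1/4.
Radoslaw predeceased; the 1/4 allotted to Radoslaw's branch passes to Radoslaw's issue by representation.
The 1/4 is divided into 2 equal shares of 1/8 among Stanislawa, Pelagia.
Stanislawa is living and takes 1/8.
Pelagia predeceased; the 1/8 allotted to Pelagia's branch passes to Pelagia's issue by representation.
The 1/8 is divided into 3 equal shares of 1/24 among Franciszka, Zofia, Bogdan.
Franciszka is living and takes 1/24.
Zofia is living and takes 1/24.
Bogdan is living and takes 1/24.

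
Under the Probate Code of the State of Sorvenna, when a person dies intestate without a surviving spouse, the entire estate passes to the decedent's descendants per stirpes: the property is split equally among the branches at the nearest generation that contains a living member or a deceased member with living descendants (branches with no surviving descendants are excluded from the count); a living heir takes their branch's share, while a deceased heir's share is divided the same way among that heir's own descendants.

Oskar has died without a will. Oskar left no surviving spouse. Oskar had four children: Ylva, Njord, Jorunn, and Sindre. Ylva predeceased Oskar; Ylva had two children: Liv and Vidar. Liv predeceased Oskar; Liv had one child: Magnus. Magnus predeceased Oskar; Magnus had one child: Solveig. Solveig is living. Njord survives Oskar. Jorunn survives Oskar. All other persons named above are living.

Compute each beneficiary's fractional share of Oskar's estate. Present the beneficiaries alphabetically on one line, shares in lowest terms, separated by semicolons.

There is no surviving spouse, so the entire estate passes to Oskar's descendants per stirpes.
The estate is divided into 4 equal shares of 1/4 among Ylva, Njord, Jorunn, Sindre.
Ylva predeceased; the 1/4 allotted to Ylva's branch passes to Ylva's issue by representation.
The 1/4 is divided into 2 equal shares of 1/8 among Liv, Vidar.
Liv predeceased; the 1/8 allotted to Liv's branch passes to Liv's issue by representation.
Magnus's line is the sole branch at this level, so the full 1/8 passes to Magnus's issue by representation.
Solveig is the sole taker at this level and receives the full 1/8.
Vidar is living and takes 1/8.
Njord is living and takes 1/4.
Jorunn is living and takes 1/4.
Sindre is living and takes 1/4.

Jorunn 1/4; Njord 1/4; Sindre 1/4; Solveig 1/8; Vidar 1/8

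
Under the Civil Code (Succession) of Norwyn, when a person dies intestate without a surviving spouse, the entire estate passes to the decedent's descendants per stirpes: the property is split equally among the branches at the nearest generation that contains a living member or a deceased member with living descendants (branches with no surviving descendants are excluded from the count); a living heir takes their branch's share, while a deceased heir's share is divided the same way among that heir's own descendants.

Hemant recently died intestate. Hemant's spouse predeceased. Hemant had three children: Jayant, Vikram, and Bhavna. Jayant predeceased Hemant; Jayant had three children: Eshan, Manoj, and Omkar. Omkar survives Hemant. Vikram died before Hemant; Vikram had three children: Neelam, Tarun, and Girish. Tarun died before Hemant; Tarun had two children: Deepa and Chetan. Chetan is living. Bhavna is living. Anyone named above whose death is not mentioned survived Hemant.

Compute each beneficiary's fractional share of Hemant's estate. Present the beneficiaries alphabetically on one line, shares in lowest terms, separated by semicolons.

There is no surviving spouse, so the entire estate passes to Hemant's descendants per stirpes.
The estate is divided into 3 equal shares of 1/3 among Jayant, Vikram, Bhavna.
Jayant predeceased; the 1/3 allotted to Jayant's branch passes to Jayant's issue by representation.
The 1/3 is divided into 3 equal shares of 1/9 among Eshan, Manoj, Omkar.
Eshan is living and takes 1/9.
Manoj is living and takes 1/9.
Omkar is living and takes 1/9.
Vikram predeceased; the 1/3 allotted to Vikram's branch passes to Vikram's issue by representation.
The 1/3 is divided into 3 equal shares of 1/9 among Neelam, Tarun, Girish.
Neelam is living and takes 1/9.
Tarun predeceased; the 1/9 allotted to Tarun's branch passes to Tarun's issue by representation.
The 1/9 is divided into 2 equal shares of 1/18 among Deepa, Chetan.
Deepa is living and takes 1/18.
Chetan is living and takes 1/18.
Girish is living and takes 1/9.
Bhavna is living and takes 1/3.

Bhavna 1/3; Chetan 1/18; Deepa 1/18; Eshan 1/9; Girish 1/9; Manoj 1/9; Neelam 1/9; Omkar 1/9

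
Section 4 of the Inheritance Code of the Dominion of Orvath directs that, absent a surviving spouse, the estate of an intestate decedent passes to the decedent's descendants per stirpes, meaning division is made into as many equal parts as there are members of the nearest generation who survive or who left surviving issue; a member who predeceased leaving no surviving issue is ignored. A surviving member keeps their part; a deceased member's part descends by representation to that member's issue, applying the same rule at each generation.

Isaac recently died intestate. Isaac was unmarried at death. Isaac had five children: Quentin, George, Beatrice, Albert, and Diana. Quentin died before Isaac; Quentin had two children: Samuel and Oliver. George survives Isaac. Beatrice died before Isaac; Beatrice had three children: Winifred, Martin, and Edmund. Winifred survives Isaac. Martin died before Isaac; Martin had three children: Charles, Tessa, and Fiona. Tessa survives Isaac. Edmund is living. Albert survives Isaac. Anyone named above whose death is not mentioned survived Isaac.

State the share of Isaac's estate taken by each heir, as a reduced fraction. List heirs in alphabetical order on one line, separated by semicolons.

There is no surviving spouse, so the entire estate passes to Isaac's descendants per stirpes.
The estate is divided into 5 equal shares of 1/5 among Quentin, George, Beatrice, Albert, Diana.
Quentin predeceased; the 1/5 allotted to Quentin's branch passes to Quentin's issue by representation.
The 1/5 is divided into 2 equal shares of 1/10 among Samuel, Oliver.
Samuel is living and takes 1/10.
Oliver is living and takes 1/10.
George is living and takes 1/5.
Beatrice predeceased; the 1/5 allotted to Beatrice's branch passes to Beatrice's issue by representation.
The 1/5 is divided into 3 equal shares of 1/15 among Winifred, Martin, Edmund.
Winifred is living and takes 1/15.
Martin predeceased; the 1/15 allotted to Martin's branch passes to Martin's issue by representation.
The 1/15 is divided into 3 equal shares of 1/45 among Charles, Tessa, Fiona.
Charles is living and takes 1/45.
Tessa is living and takes 1/45.
Fiona is living and takes 1/45.
Edmund is living and takes 1/15.
Albert is living and takes 1/5.
Diana is living and takes 1/5.

Albert 1/5; Charles 1/45; Diana 1/5; Edmund 1/15; Fiona 1/45; George 1/5; Oliver 1/10; Samuel 1/10; Tessa 1/45; Winifred 1/15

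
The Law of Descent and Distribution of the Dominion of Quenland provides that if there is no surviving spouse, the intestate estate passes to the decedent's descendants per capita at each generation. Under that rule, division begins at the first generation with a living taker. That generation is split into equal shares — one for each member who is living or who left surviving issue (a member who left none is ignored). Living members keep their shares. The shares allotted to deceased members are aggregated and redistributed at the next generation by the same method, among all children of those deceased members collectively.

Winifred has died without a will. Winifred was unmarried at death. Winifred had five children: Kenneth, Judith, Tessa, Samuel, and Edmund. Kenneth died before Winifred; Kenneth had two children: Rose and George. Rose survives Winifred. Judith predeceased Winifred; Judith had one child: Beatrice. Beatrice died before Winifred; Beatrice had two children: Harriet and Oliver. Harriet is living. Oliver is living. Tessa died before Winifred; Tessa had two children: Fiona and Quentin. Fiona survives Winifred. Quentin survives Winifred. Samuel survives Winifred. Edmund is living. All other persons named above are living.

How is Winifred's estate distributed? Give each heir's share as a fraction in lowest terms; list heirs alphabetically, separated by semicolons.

There is no surviving spouse, so the entire estate passes to Winifred's descendants per capita at each generation.
At generation 1 (Kenneth, Judith, Tessa, Samuel, Edmund) there are 5 shares of (1)/5 = 1/5 each.
Living: Samuel and Edmund — each takes 1/5.
Deceased: Kenneth, Judith, and Tessa. Their combined 3/5 is pooled and carried to generation 2.
At generation 2 (Rose, George, Beatrice, Fiona, Quentin) there are 5 shares of (3/5)/5 = 3/25 each.
Living: Rose, George, Fiona, and Quentin — each takes 3/25.
Deceased: Beatrice. That 3/25 share is carried to generation 3.
At generation 3 (Harriet, Oliver) there are 2 shares of (3/25)/2 = 3/50 each.
Living: Harriet and Oliver — each takes 3/50.

Edmund 1/5; Fiona 3/25; George 3/25; Harriet 3/50; Oliver 3/50; Quentin 3/25; Rose 3/25; Samuel 1/5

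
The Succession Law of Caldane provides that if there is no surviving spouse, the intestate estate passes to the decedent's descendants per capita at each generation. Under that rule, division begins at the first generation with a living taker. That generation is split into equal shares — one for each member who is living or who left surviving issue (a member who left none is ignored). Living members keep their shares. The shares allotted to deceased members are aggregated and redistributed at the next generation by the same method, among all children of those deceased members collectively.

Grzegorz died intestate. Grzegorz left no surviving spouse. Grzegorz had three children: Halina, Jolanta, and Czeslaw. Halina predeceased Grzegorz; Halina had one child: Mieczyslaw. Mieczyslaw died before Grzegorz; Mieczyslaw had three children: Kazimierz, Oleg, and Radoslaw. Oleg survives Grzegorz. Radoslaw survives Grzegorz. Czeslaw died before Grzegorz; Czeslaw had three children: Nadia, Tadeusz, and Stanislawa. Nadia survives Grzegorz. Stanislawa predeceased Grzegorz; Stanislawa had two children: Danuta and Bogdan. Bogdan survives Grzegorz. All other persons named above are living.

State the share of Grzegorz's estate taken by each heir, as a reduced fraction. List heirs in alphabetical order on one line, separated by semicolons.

Bogdan 1/15; Danuta 1/15; Jolanta 1/3; Kazimierz 1/15; Nadia 1/6; Oleg 1/15; Radoslaw 1/15; Tadeusz 1/6

There is no surviving spouse, so the entire estate passes to Grzegorz's descendants per capita at each generation.
At generation 1 (Halina, Jolanta, Czeslaw) there are 3 shares of (1)/3 = 1/3 each.
Living: Jolanta — each takes 1/3.
Deceased: Halina and Czeslaw. Their combined 2/3 is pooled and carried to generation 2.
At generation 2 (Mieczyslaw, Nadia, Tadeusz, Stanislawa) there are 4 shares of (2/3)/4 = 1/6 each.
Living: Nadia and Tadeusz — each takes 1/6.
Deceased: Mieczyslaw and Stanislawa. Their combined 1/3 is pooled and carried to generation 3.
At generation 3 (Kazimierz, Oleg, Radoslaw, Danuta, Bogdan) there are 5 shares of (1/3)/5 = 1/15 each.
Living: Kazimierz, Oleg, Radoslaw, Danuta, and Bogdan — each takes 1/15.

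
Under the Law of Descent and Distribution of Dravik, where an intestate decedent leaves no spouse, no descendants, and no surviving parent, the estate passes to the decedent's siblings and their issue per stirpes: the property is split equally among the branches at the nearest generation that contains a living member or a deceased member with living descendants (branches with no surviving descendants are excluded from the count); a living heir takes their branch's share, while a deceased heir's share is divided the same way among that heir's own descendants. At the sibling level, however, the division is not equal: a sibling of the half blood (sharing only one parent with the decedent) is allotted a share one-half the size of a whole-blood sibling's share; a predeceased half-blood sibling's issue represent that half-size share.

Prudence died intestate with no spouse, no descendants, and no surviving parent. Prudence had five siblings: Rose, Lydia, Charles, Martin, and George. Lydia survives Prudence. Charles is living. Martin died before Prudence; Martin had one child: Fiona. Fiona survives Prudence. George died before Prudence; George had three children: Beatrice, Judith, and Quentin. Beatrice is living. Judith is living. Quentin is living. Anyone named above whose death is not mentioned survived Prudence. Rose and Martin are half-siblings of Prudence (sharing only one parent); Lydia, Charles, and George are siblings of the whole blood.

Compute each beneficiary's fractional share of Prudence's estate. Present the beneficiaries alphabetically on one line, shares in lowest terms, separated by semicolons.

Beatrice 1/12; Charles 1/4; Fiona 1/8; Judith 1/12; Lydia 1/4; Quentin 1/12; Rose 1/8

No spouse, descendants, or parent survives, so the estate passes to Prudence's siblings per stirpes.
Half-blood siblings count for one-half the weight of whole-blood siblings at the initial division.
Dividing 1 in proportion to weights (total weight 4): Rose (weight 1/2) → 1/8; Lydia (weight 1) → 1/4; Charles (weight 1) → 1/4; Martin (weight 1/2) → 1/8; George (weight 1) → 1/4.
Rose is living and takes 1/8.
Lydia is living and takes 1/4.
Charles is living and takes 1/4.
Martin predeceased; the 1/8 allotted to Martin's branch passes to Martin's issue by representation.
Fiona is the sole taker at this level and receives the full 1/8.
George predeceased; the 1/4 allotted to George's branch passes to George's issue by representation.
The 1/4 is divided into 3 equal shares of 1/12 among Beatrice, Judith, Quentin.
Beatrice is living and takes 1/12.
Judith is living and takes 1/12.
Quentin is living and takes 1/12.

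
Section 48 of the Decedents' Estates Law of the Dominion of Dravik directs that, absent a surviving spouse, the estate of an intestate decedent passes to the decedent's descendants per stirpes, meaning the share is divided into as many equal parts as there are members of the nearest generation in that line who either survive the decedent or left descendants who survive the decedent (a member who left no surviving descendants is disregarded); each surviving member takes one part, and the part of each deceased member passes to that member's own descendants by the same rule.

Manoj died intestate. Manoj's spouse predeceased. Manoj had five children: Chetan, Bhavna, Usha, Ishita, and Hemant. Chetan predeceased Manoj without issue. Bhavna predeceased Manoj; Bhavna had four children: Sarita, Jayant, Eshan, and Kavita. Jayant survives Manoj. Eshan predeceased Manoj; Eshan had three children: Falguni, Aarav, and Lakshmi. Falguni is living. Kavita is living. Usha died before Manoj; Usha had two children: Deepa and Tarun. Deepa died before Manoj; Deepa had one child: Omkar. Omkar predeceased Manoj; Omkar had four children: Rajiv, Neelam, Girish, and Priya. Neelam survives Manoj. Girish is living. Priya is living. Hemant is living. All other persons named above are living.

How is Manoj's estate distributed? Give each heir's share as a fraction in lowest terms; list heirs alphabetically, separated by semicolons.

Aarav 1/48; Falguni 1/48; Girish 1/32; Hemant 1/4; Ishita 1/4; Jayant 1/16; Kavita 1/16; Lakshmi 1/48; Neelam 1/32; Priya 1/32; Rajiv 1/32; Sarita 1/16; Tarun 1/8

There is no surviving spouse, so the entire estate passes to Manoj's descendants per stirpes.
Chetan left no surviving issue, so that branch lapses and is disregarded.
The estate is divided into 4 equal shares of 1/4 among Bhavna, Usha, Ishita, Hemant.
Bhavna predeceased; the 1/4 allotted to Bhavna's branch passes to Bhavna's issue by representation.
The 1/4 is divided into 4 equal shares of 1/16 among Sarita, Jayant, Eshan, Kavita.
Sarita is living and takes 1/16.
Jayant is living and takes 1/16.
Eshan predeceased; the 1/16 allotted to Eshan's branch passes to Eshan's issue by representation.
The 1/16 is divided into 3 equal shares of 1/48 among Falguni, Aarav, Lakshmi.
Falguni is living and takes 1/48.
Aarav is living and takes 1/48.
Lakshmi is living and takes 1/48.
Kavita is living and takes 1/16.
Usha predeceased; the 1/4 allotted to Usha's branch passes to Usha's issue by representation.
The 1/4 is divided into 2 equal shares of 1/8 among Deepa, Tarun.
Deepa predeceased; the 1/8 allotted to Deepa's branch passes to Deepa's issue by representation.
Omkar's line is the sole branch at this level, so the full 1/8 passes to Omkar's issue by representation.
The 1/8 is divided into 4 equal shares of 1/32 among Rajiv, Neelam, Girish, Priya.
Rajiv is living and takes 1/32.
Neelam is living and takes 1/32.
Girish is living and takes 1/32.
Priya is living and takes 1/32.
Tarun is living and takes 1/8.
Ishita is living and takes 1/4.
Hemant is living and takes 1/4.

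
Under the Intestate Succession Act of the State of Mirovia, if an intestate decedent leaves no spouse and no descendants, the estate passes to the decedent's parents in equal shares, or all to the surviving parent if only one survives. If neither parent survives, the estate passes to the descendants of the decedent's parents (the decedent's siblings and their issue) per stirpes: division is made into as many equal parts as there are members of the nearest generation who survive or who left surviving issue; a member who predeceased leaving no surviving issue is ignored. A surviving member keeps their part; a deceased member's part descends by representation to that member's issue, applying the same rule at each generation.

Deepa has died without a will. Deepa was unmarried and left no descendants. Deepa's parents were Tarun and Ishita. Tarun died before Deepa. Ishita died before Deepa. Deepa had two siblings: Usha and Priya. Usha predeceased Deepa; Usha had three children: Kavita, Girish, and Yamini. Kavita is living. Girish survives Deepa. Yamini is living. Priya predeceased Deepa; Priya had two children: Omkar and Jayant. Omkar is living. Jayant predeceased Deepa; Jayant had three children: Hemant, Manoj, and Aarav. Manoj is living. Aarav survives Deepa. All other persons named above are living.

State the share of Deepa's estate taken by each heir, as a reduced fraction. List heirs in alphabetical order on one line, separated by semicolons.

Aarav 1/12; Girish 1/6; Hemant 1/12; Kavita 1/6; Manoj 1/12; Omkar 1/4; Yamini 1/6

Neither parent survives and there are no descendants, so the estate passes to Deepa's siblings and their issue per stirpes.
The estate is divided into 2 equal shares of 1/2 among Usha, Priya.
Usha predeceased; the 1/2 allotted to Usha's branch passes to Usha's issue by representation.
The 1/2 is divided into 3 equal shares of 1/6 among Kavita, Girish, Yamini.
Kavita is living and takes 1/6.
Girish is living and takes 1/6.
Yamini is living and takes 1/6.
Priya predeceased; the 1/2 allotted to Priya's branch passes to Priya's issue by representation.
The 1/2 is divided into 2 equal shares of 1/4 among Omkar, Jayant.
Omkar is living and takes 1/4.
Jayant predeceased; the 1/4 allotted to Jayant's branch passes to Jayant's issue by representation.
The 1/4 is divided into 3 equal shares of 1/12 among Hemant, Manoj, Aarav.
Hemant is living and takes 1/12.
Manoj is living and takes 1/12.
Aarav is living and takes 1/12.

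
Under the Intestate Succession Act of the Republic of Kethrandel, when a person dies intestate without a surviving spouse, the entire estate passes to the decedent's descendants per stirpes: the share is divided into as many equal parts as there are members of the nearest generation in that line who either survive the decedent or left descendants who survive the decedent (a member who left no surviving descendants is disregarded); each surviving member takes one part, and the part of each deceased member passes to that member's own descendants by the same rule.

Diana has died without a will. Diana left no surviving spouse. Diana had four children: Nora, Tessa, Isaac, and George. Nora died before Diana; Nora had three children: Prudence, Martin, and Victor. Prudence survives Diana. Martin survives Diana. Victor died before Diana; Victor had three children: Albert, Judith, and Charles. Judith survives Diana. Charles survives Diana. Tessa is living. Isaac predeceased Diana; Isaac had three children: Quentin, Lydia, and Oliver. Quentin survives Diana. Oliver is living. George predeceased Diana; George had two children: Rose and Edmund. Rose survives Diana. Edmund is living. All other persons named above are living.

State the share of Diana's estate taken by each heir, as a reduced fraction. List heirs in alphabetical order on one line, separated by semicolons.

Albert 1/36; Charles 1/36; Edmund 1/8; Judith 1/36; Lydia 1/12; Martin 1/12; Oliver 1/12; Prudence 1/12; Quentin 1/12; Rose 1/8; Tessa 1/4

There is no surviving spouse, so the entire estate passes to Diana's descendants per stirpes.
The estate is divided into 4 equal shares of 1/4 among Nora, Tessa, Isaac, George.
Nora predeceased; the 1/4 allotted to Nora's branch passes to Nora's issue by representation.
The 1/4 is divided into 3 equal shares of 1/12 among Prudence, Martin, Victor.
Prudence is living and takes 1/12.
Martin is living and takes 1/12.
Victor predeceased; the 1/12 allotted to Victor's branch passes to Victor's issue by representation.
The 1/12 is divided into 3 equal shares of 1/36 among Albert, Judith, Charles.
Albert is living and takes 1/36.
Judith is living and takes 1/36.
Charles is living and takes 1/36.
Tessa is living and takes 1/4.
Isaac predeceased; the 1/4 allotted to Isaac's branch passes to Isaac's issue by representation.
The 1/4 is divided into 3 equal shares of 1/12 among Quentin, Lydia, Oliver.
Quentin is living and takes 1/12.
Lydia is living and takes 1/12.
Oliver is living and takes 1/12.
George predeceased; the 1/4 allotted to George's branch passes to George's issue by representation.
The 1/4 is divided into 2 equal shares of 1/8 among Rose, Edmund.
Rose is living and takes 1/8.
Edmund is living and takes 1/8.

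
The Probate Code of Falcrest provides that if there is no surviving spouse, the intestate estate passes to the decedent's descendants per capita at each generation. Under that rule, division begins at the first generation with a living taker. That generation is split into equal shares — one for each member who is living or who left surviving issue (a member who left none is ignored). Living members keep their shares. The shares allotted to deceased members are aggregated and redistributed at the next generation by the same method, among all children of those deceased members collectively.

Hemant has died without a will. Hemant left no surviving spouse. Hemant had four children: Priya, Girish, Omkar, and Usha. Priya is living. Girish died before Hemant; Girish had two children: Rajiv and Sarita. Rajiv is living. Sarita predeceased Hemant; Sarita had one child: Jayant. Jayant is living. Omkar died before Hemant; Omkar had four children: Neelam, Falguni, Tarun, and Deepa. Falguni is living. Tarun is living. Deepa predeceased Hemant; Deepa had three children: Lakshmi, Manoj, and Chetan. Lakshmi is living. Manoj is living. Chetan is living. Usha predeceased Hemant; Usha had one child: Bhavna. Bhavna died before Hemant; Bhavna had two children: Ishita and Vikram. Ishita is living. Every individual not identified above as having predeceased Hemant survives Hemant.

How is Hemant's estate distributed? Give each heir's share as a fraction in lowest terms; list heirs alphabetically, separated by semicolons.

There is no surviving spouse, so the entire estate passes to Hemant's descendants per capita at each generation.
At generation 1 (Priya, Girish, Omkar, Usha) there are 4 shares of (1)/4 = 1/4 each.
Living: Priya — each takes 1/4.
Deceased: Girish, Omkar, and Usha. Their combined 3/4 is pooled and carried to generation 2.
At generation 2 (Rajiv, Sarita, Neelam, Falguni, Tarun, Deepa, Bhavna) there are 7 shares of (3/4)/7 = 3/28 each.
Living: Rajiv, Neelam, Falguni, and Tarun — each takes 3/28.
Deceased: Sarita, Deepa, and Bhavna. Their combined 9/28 is pooled and carried to generation 3.
At generation 3 (Jayant, Lakshmi, Manoj, Chetan, Ishita, Vikram) there are 6 shares of (9/28)/6 = 3/56 each.
Living: Jayant, Lakshmi, Manoj, Chetan, Ishita, and Vikram — each takes 3/56.

Chetan 3/56; Falguni 3/28; Ishita 3/56; Jayant 3/56; Lakshmi 3/56; Manoj 3/56; Neelam 3/28; Priya 1/4; Rajiv 3/28; Tarun 3/28; Vikram 3/56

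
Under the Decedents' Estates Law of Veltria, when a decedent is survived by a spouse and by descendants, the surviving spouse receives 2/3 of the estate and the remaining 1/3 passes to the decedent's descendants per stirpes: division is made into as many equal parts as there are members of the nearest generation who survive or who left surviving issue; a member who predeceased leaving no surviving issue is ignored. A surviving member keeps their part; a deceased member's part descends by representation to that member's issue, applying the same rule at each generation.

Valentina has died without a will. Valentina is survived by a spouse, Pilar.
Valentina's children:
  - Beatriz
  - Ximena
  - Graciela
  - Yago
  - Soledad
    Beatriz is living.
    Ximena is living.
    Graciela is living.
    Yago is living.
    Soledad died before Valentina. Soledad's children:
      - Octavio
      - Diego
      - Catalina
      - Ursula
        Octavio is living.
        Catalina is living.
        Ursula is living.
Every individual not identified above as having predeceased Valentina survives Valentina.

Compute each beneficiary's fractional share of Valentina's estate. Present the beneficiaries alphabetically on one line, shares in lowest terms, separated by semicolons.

Pilar, as surviving spouse, takes 2/3.
The remaining 1/3 passes to Valentina's descendants per stirpes.
The 1/3 is divided into 5 equal shares of 1/15 among Beatriz, Ximena, Graciela, Yago, Soledad.
Beatriz is living and takes 1/15.
Ximena is living and takes 1/15.
Graciela is living and takes 1/15.
Yago is living and takes 1/15.
Soledad predeceased; the 1/15 allotted to Soledad's branch passes to Soledad's issue by representation.
The 1/15 is divided into 4 equal shares of 1/60 among Octavio, Diego, Catalina, Ursula.
Octavio is living and takes 1/60.
Diego is living and takes 1/60.
Catalina is living and takes 1/60.
Ursula is living and takes 1/60.

Beatriz 1/15; Catalina 1/60; Diego 1/60; Graciela 1/15; Octavio 1/60; Pilar 2/3; Ursula 1/60; Ximena 1/15; Yago 1/15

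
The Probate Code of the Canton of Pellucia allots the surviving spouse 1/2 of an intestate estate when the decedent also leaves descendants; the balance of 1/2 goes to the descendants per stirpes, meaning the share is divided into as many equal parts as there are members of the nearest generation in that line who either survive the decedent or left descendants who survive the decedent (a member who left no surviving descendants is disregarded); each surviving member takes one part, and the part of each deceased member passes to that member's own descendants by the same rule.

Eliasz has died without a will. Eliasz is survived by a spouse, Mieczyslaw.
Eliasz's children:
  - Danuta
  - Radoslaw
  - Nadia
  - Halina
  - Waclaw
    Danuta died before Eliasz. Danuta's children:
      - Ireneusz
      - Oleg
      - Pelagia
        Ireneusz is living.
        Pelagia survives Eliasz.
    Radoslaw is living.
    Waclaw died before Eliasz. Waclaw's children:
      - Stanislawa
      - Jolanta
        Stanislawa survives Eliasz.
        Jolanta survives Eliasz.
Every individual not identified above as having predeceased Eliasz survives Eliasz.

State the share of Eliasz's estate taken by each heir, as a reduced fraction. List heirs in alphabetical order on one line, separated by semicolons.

Mieczyslaw, as surviving spouse, takes 1/2.
The remaining 1/2 passes to Eliasz's descendants per stirpes.
The 1/2 is divided into 5 equal shares of 1/10 among Danuta, Radoslaw, Nadia, Halina, Waclaw.
Danuta predeceased; the 1/10 allotted to Danuta's branch passes to Danuta's issue by representation.
The 1/10 is divided into 3 equal shares of 1/30 among Ireneusz, Oleg, Pelagia.
Ireneusz is living and takes 1/30.
Oleg is living and takes 1/30.
Pelagia is living and takes 1/30.
Radoslaw is living and takes 1/10.
Nadia is living and takes 1/10.
Halina is living and takes 1/10.
Waclaw predeceased; the 1/10 allotted to Waclaw's branch passes to Waclaw's issue by representation.
The 1/10 is divided into 2 equal shares of 1/20 among Stanislawa, Jolanta.
Stanislawa is living and takes 1/20.
Jolanta is living and takes 1/20.

Halina 1/10; Ireneusz 1/30; Jolanta 1/20; Mieczyslaw 1/2; Nadia 1/10; Oleg 1/30; Pelagia 1/30; Radoslaw 1/10; Stanislawa 1/20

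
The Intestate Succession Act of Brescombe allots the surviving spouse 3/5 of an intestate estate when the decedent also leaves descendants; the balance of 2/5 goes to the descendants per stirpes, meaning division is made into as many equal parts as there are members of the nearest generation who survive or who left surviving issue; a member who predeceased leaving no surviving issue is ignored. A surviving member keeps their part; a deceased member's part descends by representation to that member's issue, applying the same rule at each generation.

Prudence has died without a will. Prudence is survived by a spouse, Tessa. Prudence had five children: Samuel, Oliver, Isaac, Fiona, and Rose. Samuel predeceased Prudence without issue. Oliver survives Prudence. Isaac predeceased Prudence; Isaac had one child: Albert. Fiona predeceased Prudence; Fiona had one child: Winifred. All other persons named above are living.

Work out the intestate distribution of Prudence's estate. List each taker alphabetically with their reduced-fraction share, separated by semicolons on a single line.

Tessa, as surviving spouse, takes 3/5.
The remaining 2/5 passes to Prudence's descendants per stirpes.
Samuel left no surviving issue, so that branch lapses and is disregarded.
The 2/5 is divided into 4 equal shares of 1/10 among Oliver, Isaac, Fiona, Rose.
Oliver is living and takes 1/10.
Isaac predeceased; the 1/10 allotted to Isaac's branch passes to Isaac's issue by representation.
Albert is the sole taker at this level and receives the full 1/10.
Fiona predeceased; the 1/10 allotted to Fiona's branch passes to Fiona's issue by representation.
Winifred is the sole taker at this level and receives the full 1/10.
Rose is living and takes 1/10.

Albert 1/10; Oliver 1/10; Rose 1/10; Tessa 3/5; Winifred 1/10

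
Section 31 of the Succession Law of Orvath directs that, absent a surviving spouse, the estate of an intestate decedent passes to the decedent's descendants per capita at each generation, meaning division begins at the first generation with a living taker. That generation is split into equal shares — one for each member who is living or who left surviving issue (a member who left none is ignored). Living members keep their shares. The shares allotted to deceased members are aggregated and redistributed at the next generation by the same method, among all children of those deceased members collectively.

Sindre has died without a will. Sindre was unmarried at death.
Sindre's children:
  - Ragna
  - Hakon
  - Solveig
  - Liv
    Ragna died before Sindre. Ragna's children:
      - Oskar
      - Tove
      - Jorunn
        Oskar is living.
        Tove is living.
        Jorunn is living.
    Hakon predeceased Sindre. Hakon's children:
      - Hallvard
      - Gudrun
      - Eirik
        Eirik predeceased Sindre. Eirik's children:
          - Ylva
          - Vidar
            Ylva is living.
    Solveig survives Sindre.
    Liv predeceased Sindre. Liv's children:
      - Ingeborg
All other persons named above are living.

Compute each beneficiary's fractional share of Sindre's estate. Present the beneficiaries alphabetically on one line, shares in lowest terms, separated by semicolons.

Gudrun 3/28; Hallvard 3/28; Ingeborg 3/28; Jorunn 3/28; Oskar 3/28; Solveig 1/4; Tove 3/28; Vidar 3/56; Ylva 3/56

There is no surviving spouse, so the entire estate passes to Sindre's descendants per capita at each generation.
At generation 1 (Ragna, Hakon, Solveig, Liv) there are 4 shares of (1)/4 = 1/4 each.
Living: Solveig — each takes 1/4.
Deceased: Ragna, Hakon, and Liv. Their combined 3/4 is pooled and carried to generation 2.
At generation 2 (Oskar, Tove, Jorunn, Hallvard, Gudrun, Eirik, Ingeborg) there are 7 shares of (3/4)/7 = 3/28 each.
Living: Oskar, Tove, Jorunn, Hallvard, Gudrun, and Ingeborg — each takes 3/28.
Deceased: Eirik. That 3/28 share is carried to generation 3.
At generation 3 (Ylva, Vidar) there are 2 shares of (3/28)/2 = 3/56 each.
Living: Ylva and Vidar — each takes 3/56.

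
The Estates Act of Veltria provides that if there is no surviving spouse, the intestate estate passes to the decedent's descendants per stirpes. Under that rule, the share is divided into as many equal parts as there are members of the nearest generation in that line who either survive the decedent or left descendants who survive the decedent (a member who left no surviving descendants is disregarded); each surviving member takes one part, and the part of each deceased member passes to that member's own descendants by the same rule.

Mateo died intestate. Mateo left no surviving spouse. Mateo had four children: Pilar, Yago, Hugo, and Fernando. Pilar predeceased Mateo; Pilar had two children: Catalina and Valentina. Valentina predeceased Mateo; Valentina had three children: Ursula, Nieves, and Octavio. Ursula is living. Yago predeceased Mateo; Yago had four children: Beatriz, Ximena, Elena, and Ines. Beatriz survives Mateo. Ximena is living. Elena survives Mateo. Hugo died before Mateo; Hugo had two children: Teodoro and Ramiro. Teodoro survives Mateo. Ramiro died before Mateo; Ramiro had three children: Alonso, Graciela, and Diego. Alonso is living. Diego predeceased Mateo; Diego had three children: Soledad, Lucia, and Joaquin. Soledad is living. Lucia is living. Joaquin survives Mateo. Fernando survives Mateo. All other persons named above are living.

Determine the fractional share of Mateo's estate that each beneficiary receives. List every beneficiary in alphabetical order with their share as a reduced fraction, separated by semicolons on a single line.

There is no surviving spouse, so the entire estate passes to Mateo's descendants per stirpes.
The estate is divided into 4 equal shares of 1/4 among Pilar, Yago, Hugo, Fernando.
Pilar predeceased; the 1/4 allotted to Pilar's branch passes to Pilar's issue by representation.
The 1/4 is divided into 2 equal shares of 1/8 among Catalina, Valentina.
Catalina is living and takes 1/8.
Valentina predeceased; the 1/8 allotted to Valentina's branch passes to Valentina's issue by representation.
The 1/8 is divided into 3 equal shares of 1/24 among Ursula, Nieves, Octavio.
Ursula is living and takes 1/24.
Nieves is living and takes 1/24.
Octavio is living and takes 1/24.
Yago predeceased; the 1/4 allotted to Yago's branch passes to Yago's issue by representation.
The 1/4 is divided into 4 equal shares of 1/16 among Beatriz, Ximena, Elena, Ines.
Beatriz is living and takes 1/16.
Ximena is living and takes 1/16.
Elena is living and takes 1/16.
Ines is living and takes 1/16.
Hugo predeceased; the 1/4 allotted to Hugo's branch passes to Hugo's issue by representation.
The 1/4 is divided into 2 equal shares of 1/8 among Teodoro, Ramiro.
Teodoro is living and takes 1/8.
Ramiro predeceased; the 1/8 allotted to Ramiro's branch passes to Ramiro's issue by representation.
The 1/8 is divided into 3 equal shares of 1/24 among Alonso, Graciela, Diego.
Alonso is living and takes 1/24.
Graciela is living and takes 1/24.
Diego predeceased; the 1/24 allotted to Diego's branch passes to Diego's issue by representation.
The 1/24 is divided into 3 equal shares of 1/72 among Soledad, Lucia, Joaquin.
Soledad is living and takes 1/72.
Lucia is living and takes 1/72.
Joaquin is living and takes 1/72.
Fernando is living and takes 1/4.

Alonso 1/24; Beatriz 1/16; Catalina 1/8; Elena 1/16; Fernando 1/4; Graciela 1/24; Ines 1/16; Joaquin 1/72; Lucia 1/72; Nieves 1/24; Octavio 1/24; Soledad 1/72; Teodoro 1/8; Ursula 1/24; Ximena 1/16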